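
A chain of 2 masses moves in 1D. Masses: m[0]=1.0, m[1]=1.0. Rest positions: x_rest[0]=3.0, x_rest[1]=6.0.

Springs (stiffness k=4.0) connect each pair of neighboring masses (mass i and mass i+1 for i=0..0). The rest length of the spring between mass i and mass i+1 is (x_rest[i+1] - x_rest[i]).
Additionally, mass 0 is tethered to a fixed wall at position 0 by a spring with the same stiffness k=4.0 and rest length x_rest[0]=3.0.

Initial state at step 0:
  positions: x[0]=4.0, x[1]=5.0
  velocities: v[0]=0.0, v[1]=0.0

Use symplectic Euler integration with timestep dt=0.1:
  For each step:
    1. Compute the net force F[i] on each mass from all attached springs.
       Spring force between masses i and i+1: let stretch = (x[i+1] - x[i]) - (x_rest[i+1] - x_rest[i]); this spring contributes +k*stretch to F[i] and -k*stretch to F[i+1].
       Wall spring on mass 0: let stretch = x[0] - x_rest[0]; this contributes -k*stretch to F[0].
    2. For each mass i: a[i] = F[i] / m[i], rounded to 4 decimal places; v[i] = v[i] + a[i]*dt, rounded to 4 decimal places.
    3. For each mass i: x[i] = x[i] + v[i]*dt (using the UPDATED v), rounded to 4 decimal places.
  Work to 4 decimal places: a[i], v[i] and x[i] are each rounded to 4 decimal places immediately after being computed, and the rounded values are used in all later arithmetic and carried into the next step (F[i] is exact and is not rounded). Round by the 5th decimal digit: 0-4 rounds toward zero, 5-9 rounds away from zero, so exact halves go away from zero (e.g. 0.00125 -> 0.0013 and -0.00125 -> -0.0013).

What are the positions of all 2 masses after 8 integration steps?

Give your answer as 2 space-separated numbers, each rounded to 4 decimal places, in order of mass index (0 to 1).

Answer: 1.8126 6.5439

Derivation:
Step 0: x=[4.0000 5.0000] v=[0.0000 0.0000]
Step 1: x=[3.8800 5.0800] v=[-1.2000 0.8000]
Step 2: x=[3.6528 5.2320] v=[-2.2720 1.5200]
Step 3: x=[3.3427 5.4408] v=[-3.1014 2.0883]
Step 4: x=[2.9828 5.6857] v=[-3.5992 2.4491]
Step 5: x=[2.6117 5.9425] v=[-3.7112 2.5679]
Step 6: x=[2.2693 6.1861] v=[-3.4236 2.4356]
Step 7: x=[1.9928 6.3930] v=[-2.7646 2.0689]
Step 8: x=[1.8126 6.5439] v=[-1.8016 1.5088]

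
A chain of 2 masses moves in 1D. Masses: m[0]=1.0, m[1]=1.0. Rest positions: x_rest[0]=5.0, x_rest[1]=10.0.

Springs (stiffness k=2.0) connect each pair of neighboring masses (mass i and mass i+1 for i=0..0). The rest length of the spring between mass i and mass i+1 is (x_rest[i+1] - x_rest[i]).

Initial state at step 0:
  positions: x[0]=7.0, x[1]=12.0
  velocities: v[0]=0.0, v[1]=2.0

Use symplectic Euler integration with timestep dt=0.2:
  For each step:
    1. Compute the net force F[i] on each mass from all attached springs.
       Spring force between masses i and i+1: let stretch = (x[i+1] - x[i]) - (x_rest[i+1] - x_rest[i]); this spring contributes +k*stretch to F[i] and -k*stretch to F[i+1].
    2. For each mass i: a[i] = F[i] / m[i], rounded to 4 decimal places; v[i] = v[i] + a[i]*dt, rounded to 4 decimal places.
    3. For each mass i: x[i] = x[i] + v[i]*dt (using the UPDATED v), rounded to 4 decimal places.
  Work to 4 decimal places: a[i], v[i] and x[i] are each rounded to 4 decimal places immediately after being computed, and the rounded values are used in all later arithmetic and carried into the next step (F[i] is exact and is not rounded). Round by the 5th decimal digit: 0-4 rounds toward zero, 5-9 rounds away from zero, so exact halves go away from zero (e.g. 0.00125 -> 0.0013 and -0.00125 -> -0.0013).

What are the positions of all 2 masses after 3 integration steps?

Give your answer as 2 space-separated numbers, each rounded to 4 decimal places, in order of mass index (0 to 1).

Answer: 7.1229 13.0771

Derivation:
Step 0: x=[7.0000 12.0000] v=[0.0000 2.0000]
Step 1: x=[7.0000 12.4000] v=[0.0000 2.0000]
Step 2: x=[7.0320 12.7680] v=[0.1600 1.8400]
Step 3: x=[7.1229 13.0771] v=[0.4544 1.5456]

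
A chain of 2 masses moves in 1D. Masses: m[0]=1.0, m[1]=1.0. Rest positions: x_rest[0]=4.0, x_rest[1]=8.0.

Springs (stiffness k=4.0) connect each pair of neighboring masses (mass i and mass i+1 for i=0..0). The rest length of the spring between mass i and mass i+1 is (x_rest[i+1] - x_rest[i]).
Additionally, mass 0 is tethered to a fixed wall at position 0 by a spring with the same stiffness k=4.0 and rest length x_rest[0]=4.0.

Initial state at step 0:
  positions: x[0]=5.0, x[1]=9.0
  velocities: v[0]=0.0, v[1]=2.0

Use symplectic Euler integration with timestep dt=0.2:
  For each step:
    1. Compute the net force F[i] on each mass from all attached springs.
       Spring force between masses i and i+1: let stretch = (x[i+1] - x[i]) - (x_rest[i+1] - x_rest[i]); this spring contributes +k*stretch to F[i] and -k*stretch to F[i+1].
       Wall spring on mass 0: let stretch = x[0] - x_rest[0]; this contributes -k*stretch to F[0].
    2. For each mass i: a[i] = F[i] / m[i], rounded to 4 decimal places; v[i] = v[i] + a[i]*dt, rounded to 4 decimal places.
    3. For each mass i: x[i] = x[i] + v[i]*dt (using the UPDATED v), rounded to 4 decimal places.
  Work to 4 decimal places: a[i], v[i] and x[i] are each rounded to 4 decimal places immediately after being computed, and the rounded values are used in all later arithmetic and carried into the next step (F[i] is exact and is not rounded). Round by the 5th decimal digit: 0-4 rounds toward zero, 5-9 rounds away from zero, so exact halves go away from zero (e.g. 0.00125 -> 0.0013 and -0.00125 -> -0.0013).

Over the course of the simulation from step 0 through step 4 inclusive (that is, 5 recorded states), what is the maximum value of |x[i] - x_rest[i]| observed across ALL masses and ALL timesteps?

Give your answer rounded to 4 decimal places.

Step 0: x=[5.0000 9.0000] v=[0.0000 2.0000]
Step 1: x=[4.8400 9.4000] v=[-0.8000 2.0000]
Step 2: x=[4.6352 9.7104] v=[-1.0240 1.5520]
Step 3: x=[4.5008 9.8488] v=[-0.6720 0.6918]
Step 4: x=[4.5020 9.7715] v=[0.0058 -0.3866]
Max displacement = 1.8488

Answer: 1.8488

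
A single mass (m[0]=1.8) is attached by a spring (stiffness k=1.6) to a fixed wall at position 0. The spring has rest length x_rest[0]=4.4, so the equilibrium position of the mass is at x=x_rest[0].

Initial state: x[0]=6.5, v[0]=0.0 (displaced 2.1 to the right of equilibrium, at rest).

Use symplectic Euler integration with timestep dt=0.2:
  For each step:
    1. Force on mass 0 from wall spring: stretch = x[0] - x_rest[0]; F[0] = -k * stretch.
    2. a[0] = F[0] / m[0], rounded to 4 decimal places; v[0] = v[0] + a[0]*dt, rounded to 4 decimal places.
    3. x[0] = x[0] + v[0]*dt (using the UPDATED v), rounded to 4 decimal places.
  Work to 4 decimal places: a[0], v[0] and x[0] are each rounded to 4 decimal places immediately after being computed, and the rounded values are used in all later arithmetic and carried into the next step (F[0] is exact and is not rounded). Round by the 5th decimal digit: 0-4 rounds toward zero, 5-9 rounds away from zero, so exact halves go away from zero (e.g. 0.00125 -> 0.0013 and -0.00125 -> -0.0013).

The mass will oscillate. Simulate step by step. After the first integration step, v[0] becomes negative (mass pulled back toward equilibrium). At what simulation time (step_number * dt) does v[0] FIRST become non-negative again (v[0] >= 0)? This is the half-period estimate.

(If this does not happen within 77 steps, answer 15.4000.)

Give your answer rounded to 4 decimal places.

Step 0: x=[6.5000] v=[0.0000]
Step 1: x=[6.4253] v=[-0.3733]
Step 2: x=[6.2786] v=[-0.7334]
Step 3: x=[6.0651] v=[-1.0674]
Step 4: x=[5.7924] v=[-1.3634]
Step 5: x=[5.4702] v=[-1.6109]
Step 6: x=[5.1100] v=[-1.8012]
Step 7: x=[4.7245] v=[-1.9274]
Step 8: x=[4.3275] v=[-1.9851]
Step 9: x=[3.9331] v=[-1.9722]
Step 10: x=[3.5553] v=[-1.8892]
Step 11: x=[3.2075] v=[-1.7390]
Step 12: x=[2.9021] v=[-1.5270]
Step 13: x=[2.6500] v=[-1.2607]
Step 14: x=[2.4601] v=[-0.9496]
Step 15: x=[2.3392] v=[-0.6047]
Step 16: x=[2.2915] v=[-0.2383]
Step 17: x=[2.3188] v=[0.1365]
First v>=0 after going negative at step 17, time=3.4000

Answer: 3.4000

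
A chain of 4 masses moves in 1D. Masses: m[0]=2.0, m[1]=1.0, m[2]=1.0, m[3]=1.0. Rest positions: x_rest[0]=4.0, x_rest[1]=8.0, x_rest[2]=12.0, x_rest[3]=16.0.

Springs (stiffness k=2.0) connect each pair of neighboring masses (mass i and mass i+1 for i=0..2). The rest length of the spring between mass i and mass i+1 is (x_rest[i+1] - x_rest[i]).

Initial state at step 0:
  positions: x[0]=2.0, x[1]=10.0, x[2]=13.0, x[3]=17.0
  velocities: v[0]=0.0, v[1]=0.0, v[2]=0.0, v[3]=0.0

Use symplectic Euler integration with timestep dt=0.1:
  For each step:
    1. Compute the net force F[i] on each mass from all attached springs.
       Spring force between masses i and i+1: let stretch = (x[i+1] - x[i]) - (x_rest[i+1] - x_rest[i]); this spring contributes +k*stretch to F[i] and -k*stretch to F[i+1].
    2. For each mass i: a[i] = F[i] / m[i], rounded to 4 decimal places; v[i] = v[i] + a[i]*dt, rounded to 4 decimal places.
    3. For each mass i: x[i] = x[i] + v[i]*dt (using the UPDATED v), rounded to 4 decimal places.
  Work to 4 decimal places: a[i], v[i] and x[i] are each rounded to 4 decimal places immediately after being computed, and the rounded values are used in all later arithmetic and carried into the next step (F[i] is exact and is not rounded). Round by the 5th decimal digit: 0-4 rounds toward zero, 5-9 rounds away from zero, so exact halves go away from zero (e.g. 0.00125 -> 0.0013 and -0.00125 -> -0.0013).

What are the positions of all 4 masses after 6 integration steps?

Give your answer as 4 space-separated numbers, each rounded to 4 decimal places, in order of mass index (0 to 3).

Step 0: x=[2.0000 10.0000 13.0000 17.0000] v=[0.0000 0.0000 0.0000 0.0000]
Step 1: x=[2.0400 9.9000 13.0200 17.0000] v=[0.4000 -1.0000 0.2000 0.0000]
Step 2: x=[2.1186 9.7052 13.0572 17.0004] v=[0.7860 -1.9480 0.3720 0.0040]
Step 3: x=[2.2331 9.4257 13.1062 17.0019] v=[1.1447 -2.7949 0.4902 0.0154]
Step 4: x=[2.3795 9.0760 13.1595 17.0055] v=[1.4640 -3.4973 0.5332 0.0363]
Step 5: x=[2.5529 8.6740 13.2081 17.0122] v=[1.7337 -4.0199 0.4857 0.0671]
Step 6: x=[2.7475 8.2403 13.2421 17.0228] v=[1.9458 -4.3373 0.3397 0.1063]

Answer: 2.7475 8.2403 13.2421 17.0228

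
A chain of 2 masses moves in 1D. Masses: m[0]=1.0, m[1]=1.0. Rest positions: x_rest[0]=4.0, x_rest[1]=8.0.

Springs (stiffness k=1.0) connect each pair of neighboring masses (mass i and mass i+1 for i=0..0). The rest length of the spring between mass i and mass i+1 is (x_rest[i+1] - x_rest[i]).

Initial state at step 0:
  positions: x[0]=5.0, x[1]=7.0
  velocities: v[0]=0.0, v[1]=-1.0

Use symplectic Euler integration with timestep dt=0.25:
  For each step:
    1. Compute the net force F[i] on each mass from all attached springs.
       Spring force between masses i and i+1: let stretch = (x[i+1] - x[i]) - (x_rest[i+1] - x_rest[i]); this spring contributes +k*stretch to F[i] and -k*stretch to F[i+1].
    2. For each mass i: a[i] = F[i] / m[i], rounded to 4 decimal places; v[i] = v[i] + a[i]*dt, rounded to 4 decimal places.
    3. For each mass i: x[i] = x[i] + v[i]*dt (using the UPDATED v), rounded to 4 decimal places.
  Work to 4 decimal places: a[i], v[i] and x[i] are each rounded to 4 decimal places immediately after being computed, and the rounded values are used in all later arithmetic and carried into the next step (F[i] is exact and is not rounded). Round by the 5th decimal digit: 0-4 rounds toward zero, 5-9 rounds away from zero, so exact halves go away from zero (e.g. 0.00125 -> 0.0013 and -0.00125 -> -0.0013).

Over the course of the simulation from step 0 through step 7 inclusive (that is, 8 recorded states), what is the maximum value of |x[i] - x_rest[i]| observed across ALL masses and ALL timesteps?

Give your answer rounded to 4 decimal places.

Answer: 1.5596

Derivation:
Step 0: x=[5.0000 7.0000] v=[0.0000 -1.0000]
Step 1: x=[4.8750 6.8750] v=[-0.5000 -0.5000]
Step 2: x=[4.6250 6.8750] v=[-1.0000 0.0000]
Step 3: x=[4.2656 6.9844] v=[-1.4375 0.4375]
Step 4: x=[3.8262 7.1739] v=[-1.7578 0.7578]
Step 5: x=[3.3460 7.4041] v=[-1.9209 0.9209]
Step 6: x=[2.8694 7.6307] v=[-1.9064 0.9064]
Step 7: x=[2.4404 7.8097] v=[-1.7161 0.7161]
Max displacement = 1.5596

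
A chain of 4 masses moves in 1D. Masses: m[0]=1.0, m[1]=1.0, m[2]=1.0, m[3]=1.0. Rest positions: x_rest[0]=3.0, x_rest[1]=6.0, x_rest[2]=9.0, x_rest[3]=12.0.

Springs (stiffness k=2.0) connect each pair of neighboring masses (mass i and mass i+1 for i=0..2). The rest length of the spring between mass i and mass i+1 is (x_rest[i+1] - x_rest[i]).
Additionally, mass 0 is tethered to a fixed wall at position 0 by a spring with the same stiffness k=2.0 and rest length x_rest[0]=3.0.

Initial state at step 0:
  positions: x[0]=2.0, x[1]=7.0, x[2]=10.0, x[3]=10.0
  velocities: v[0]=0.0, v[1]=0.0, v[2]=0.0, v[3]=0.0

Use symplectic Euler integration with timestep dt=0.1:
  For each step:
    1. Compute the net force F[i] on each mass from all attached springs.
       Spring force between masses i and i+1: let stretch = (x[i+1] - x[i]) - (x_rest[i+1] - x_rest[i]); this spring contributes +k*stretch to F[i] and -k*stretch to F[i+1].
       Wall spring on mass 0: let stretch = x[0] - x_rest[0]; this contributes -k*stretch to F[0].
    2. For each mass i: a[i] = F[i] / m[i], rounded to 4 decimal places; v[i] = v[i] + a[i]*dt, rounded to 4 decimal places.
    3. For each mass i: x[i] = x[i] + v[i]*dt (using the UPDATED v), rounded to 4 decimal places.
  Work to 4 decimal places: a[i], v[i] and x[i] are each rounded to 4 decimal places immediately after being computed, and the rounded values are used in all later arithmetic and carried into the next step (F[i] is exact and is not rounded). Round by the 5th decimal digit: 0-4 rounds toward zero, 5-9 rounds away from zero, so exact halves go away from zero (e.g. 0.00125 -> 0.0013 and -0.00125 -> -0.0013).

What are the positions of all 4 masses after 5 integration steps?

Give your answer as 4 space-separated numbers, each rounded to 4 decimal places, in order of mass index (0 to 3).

Step 0: x=[2.0000 7.0000 10.0000 10.0000] v=[0.0000 0.0000 0.0000 0.0000]
Step 1: x=[2.0600 6.9600 9.9400 10.0600] v=[0.6000 -0.4000 -0.6000 0.6000]
Step 2: x=[2.1768 6.8816 9.8228 10.1776] v=[1.1680 -0.7840 -1.1720 1.1760]
Step 3: x=[2.3442 6.7679 9.6539 10.3481] v=[1.6736 -1.1367 -1.6893 1.7050]
Step 4: x=[2.5532 6.6235 9.4411 10.5647] v=[2.0895 -1.4442 -2.1277 2.1662]
Step 5: x=[2.7925 6.4540 9.1945 10.8189] v=[2.3929 -1.6947 -2.4665 2.5415]

Answer: 2.7925 6.4540 9.1945 10.8189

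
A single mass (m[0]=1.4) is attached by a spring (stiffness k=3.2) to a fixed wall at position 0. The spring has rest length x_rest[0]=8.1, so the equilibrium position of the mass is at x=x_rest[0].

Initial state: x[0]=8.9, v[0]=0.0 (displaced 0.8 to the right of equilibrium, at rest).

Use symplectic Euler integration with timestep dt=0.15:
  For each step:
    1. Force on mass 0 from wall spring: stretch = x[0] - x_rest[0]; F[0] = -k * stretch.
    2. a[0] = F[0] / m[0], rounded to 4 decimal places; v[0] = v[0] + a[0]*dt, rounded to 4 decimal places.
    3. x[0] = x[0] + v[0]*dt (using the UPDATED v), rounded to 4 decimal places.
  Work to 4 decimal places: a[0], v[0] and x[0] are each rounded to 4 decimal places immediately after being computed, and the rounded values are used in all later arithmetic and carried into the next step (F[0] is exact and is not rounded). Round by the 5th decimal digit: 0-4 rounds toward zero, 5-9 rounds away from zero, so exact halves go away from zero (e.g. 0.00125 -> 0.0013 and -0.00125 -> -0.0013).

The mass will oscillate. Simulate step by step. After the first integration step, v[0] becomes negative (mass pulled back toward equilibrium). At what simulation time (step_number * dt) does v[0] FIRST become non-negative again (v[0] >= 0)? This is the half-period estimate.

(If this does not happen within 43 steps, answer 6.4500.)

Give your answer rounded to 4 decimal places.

Step 0: x=[8.9000] v=[0.0000]
Step 1: x=[8.8589] v=[-0.2743]
Step 2: x=[8.7787] v=[-0.5345]
Step 3: x=[8.6636] v=[-0.7672]
Step 4: x=[8.5195] v=[-0.9604]
Step 5: x=[8.3539] v=[-1.1042]
Step 6: x=[8.1752] v=[-1.1912]
Step 7: x=[7.9927] v=[-1.2170]
Step 8: x=[7.8157] v=[-1.1802]
Step 9: x=[7.6533] v=[-1.0827]
Step 10: x=[7.5139] v=[-0.9296]
Step 11: x=[7.4046] v=[-0.7286]
Step 12: x=[7.3311] v=[-0.4902]
Step 13: x=[7.2971] v=[-0.2266]
Step 14: x=[7.3044] v=[0.0487]
First v>=0 after going negative at step 14, time=2.1000

Answer: 2.1000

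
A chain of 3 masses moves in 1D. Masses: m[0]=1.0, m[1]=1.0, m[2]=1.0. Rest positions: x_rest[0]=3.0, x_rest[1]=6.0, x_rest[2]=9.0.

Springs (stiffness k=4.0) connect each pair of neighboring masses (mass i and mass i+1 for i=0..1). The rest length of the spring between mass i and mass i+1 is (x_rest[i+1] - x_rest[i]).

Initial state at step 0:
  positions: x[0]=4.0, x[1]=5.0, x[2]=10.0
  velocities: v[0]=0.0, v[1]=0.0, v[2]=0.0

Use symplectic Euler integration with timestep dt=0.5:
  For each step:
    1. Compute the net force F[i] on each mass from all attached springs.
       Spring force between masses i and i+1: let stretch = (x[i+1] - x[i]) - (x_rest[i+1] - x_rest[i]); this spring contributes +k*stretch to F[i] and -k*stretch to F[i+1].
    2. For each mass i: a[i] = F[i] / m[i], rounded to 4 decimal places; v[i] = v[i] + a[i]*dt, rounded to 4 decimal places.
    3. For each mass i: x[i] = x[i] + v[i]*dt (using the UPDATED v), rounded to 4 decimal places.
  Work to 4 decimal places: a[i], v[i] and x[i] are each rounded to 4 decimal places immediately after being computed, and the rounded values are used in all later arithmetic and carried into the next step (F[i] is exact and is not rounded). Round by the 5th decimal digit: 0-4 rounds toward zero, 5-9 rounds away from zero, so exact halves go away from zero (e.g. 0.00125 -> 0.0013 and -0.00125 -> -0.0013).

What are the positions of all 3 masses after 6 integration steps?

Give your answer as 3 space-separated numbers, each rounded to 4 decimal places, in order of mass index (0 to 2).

Answer: 4.0000 5.0000 10.0000

Derivation:
Step 0: x=[4.0000 5.0000 10.0000] v=[0.0000 0.0000 0.0000]
Step 1: x=[2.0000 9.0000 8.0000] v=[-4.0000 8.0000 -4.0000]
Step 2: x=[4.0000 5.0000 10.0000] v=[4.0000 -8.0000 4.0000]
Step 3: x=[4.0000 5.0000 10.0000] v=[0.0000 0.0000 0.0000]
Step 4: x=[2.0000 9.0000 8.0000] v=[-4.0000 8.0000 -4.0000]
Step 5: x=[4.0000 5.0000 10.0000] v=[4.0000 -8.0000 4.0000]
Step 6: x=[4.0000 5.0000 10.0000] v=[0.0000 0.0000 0.0000]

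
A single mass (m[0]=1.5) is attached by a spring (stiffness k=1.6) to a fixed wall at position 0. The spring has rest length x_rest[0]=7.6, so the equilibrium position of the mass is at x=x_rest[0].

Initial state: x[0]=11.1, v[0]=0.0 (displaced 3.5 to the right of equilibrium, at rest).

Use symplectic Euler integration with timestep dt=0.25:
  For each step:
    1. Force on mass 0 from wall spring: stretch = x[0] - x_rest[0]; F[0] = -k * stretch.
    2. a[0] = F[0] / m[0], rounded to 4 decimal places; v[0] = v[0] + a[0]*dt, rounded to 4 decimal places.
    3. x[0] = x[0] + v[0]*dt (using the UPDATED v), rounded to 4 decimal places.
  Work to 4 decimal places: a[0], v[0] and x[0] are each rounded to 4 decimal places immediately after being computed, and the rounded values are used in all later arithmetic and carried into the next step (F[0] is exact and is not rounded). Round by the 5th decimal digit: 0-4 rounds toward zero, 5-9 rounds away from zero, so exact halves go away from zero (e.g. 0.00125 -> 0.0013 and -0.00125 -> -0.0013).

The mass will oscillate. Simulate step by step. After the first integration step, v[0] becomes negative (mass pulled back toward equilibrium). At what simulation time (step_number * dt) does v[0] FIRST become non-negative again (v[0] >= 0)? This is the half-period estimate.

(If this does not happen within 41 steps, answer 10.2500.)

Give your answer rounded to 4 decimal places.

Answer: 3.2500

Derivation:
Step 0: x=[11.1000] v=[0.0000]
Step 1: x=[10.8667] v=[-0.9333]
Step 2: x=[10.4156] v=[-1.8044]
Step 3: x=[9.7768] v=[-2.5552]
Step 4: x=[8.9929] v=[-3.1357]
Step 5: x=[8.1161] v=[-3.5072]
Step 6: x=[7.2049] v=[-3.6448]
Step 7: x=[6.3200] v=[-3.5395]
Step 8: x=[5.5205] v=[-3.1982]
Step 9: x=[4.8596] v=[-2.6437]
Step 10: x=[4.3814] v=[-1.9129]
Step 11: x=[4.1178] v=[-1.0546]
Step 12: x=[4.0863] v=[-0.1260]
Step 13: x=[4.2891] v=[0.8110]
First v>=0 after going negative at step 13, time=3.2500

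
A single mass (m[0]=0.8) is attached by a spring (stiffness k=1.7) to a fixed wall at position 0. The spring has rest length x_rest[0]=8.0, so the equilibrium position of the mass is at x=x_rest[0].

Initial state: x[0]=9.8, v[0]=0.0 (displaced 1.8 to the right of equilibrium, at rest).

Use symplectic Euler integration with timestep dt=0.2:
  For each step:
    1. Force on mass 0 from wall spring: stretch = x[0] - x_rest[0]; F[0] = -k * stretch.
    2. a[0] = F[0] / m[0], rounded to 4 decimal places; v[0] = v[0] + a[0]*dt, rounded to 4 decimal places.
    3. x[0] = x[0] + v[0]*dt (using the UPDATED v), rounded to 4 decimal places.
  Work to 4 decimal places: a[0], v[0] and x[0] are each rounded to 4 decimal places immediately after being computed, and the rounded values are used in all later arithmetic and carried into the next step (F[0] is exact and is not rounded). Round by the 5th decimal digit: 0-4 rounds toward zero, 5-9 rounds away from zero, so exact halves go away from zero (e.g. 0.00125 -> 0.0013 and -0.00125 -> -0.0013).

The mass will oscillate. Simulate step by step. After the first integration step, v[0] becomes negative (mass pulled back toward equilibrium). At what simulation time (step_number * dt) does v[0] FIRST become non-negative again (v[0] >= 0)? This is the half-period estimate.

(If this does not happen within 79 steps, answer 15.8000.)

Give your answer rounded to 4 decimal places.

Answer: 2.2000

Derivation:
Step 0: x=[9.8000] v=[0.0000]
Step 1: x=[9.6470] v=[-0.7650]
Step 2: x=[9.3540] v=[-1.4650]
Step 3: x=[8.9459] v=[-2.0405]
Step 4: x=[8.4574] v=[-2.4425]
Step 5: x=[7.9300] v=[-2.6369]
Step 6: x=[7.4086] v=[-2.6071]
Step 7: x=[6.9374] v=[-2.3558]
Step 8: x=[6.5566] v=[-1.9042]
Step 9: x=[6.2984] v=[-1.2908]
Step 10: x=[6.1849] v=[-0.5676]
Step 11: x=[6.2257] v=[0.2038]
First v>=0 after going negative at step 11, time=2.2000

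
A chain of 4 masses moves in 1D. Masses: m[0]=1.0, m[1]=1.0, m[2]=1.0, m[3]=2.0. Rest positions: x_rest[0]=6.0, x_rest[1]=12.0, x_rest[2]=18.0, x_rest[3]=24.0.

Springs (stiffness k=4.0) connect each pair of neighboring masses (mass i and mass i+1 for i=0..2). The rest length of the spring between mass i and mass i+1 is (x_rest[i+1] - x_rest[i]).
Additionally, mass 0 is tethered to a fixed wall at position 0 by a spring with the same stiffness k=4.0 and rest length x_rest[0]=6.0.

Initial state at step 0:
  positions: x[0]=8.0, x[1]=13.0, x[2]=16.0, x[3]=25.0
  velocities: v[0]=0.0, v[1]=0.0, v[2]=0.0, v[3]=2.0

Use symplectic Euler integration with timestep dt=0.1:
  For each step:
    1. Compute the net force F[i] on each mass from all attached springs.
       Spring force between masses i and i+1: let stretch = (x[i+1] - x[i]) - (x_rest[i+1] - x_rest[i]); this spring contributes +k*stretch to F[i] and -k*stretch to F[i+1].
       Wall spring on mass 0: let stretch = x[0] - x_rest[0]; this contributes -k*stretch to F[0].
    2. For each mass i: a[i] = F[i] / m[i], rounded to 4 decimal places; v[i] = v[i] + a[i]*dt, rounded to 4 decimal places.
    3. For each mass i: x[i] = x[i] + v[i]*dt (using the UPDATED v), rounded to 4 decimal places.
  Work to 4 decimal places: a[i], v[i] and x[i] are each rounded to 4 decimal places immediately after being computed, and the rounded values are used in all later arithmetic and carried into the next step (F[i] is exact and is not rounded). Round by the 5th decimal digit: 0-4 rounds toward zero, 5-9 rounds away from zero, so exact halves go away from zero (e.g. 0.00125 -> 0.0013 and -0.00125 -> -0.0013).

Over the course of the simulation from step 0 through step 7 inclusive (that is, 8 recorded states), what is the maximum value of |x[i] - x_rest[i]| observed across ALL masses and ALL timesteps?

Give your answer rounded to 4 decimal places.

Answer: 2.4656

Derivation:
Step 0: x=[8.0000 13.0000 16.0000 25.0000] v=[0.0000 0.0000 0.0000 2.0000]
Step 1: x=[7.8800 12.9200 16.2400 25.1400] v=[-1.2000 -0.8000 2.4000 1.4000]
Step 2: x=[7.6464 12.7712 16.7032 25.2220] v=[-2.3360 -1.4880 4.6320 0.8200]
Step 3: x=[7.3119 12.5747 17.3499 25.2536] v=[-3.3446 -1.9651 6.4667 0.3162]
Step 4: x=[6.8955 12.3587 18.1217 25.2472] v=[-4.1642 -2.1601 7.7181 -0.0645]
Step 5: x=[6.4218 12.1547 18.9480 25.2182] v=[-4.7371 -2.0402 8.2631 -0.2896]
Step 6: x=[5.9205 11.9931 19.7534 25.1838] v=[-5.0127 -1.6160 8.0539 -0.3436]
Step 7: x=[5.4253 11.8990 20.4656 25.1608] v=[-4.9519 -0.9409 7.1219 -0.2297]
Max displacement = 2.4656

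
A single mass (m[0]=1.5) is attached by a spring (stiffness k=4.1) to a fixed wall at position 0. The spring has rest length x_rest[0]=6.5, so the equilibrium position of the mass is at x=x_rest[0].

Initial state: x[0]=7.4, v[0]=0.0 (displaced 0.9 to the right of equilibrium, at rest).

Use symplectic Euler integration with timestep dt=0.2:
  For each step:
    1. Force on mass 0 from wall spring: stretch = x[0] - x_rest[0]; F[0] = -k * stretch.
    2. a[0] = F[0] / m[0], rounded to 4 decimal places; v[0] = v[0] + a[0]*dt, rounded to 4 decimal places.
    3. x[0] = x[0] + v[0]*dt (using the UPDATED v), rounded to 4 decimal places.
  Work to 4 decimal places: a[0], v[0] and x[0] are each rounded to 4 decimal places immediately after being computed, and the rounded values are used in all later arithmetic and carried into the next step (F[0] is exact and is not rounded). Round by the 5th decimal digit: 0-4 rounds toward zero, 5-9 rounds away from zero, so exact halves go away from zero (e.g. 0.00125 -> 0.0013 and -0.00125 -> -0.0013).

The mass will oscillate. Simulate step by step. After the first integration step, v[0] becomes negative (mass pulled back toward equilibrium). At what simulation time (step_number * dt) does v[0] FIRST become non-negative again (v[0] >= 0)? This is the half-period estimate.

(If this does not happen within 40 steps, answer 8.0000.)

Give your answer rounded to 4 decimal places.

Step 0: x=[7.4000] v=[0.0000]
Step 1: x=[7.3016] v=[-0.4920]
Step 2: x=[7.1156] v=[-0.9302]
Step 3: x=[6.8623] v=[-1.2667]
Step 4: x=[6.5693] v=[-1.4648]
Step 5: x=[6.2688] v=[-1.5027]
Step 6: x=[5.9935] v=[-1.3763]
Step 7: x=[5.7736] v=[-1.0994]
Step 8: x=[5.6331] v=[-0.7023]
Step 9: x=[5.5874] v=[-0.2284]
Step 10: x=[5.6415] v=[0.2705]
First v>=0 after going negative at step 10, time=2.0000

Answer: 2.0000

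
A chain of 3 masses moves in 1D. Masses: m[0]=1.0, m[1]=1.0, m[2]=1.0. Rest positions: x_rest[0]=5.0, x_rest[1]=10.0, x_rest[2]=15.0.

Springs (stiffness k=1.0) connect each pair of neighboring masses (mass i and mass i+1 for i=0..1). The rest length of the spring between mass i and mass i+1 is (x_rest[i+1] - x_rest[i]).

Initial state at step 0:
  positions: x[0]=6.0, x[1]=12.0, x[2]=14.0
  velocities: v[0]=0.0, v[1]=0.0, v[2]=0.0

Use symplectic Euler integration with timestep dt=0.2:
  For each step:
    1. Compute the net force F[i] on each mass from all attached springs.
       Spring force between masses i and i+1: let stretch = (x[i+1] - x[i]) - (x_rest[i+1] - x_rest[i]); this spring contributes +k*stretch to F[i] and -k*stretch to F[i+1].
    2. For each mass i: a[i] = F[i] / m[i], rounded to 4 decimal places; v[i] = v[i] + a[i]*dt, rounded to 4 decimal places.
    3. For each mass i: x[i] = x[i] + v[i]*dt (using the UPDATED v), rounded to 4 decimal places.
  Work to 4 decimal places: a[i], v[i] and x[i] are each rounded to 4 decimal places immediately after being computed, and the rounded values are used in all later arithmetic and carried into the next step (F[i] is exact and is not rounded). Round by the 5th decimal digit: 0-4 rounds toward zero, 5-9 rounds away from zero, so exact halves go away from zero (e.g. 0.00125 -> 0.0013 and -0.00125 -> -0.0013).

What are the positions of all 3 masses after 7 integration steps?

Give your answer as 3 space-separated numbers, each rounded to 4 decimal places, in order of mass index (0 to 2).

Step 0: x=[6.0000 12.0000 14.0000] v=[0.0000 0.0000 0.0000]
Step 1: x=[6.0400 11.8400 14.1200] v=[0.2000 -0.8000 0.6000]
Step 2: x=[6.1120 11.5392 14.3488] v=[0.3600 -1.5040 1.1440]
Step 3: x=[6.2011 11.1337 14.6652] v=[0.4454 -2.0275 1.5821]
Step 4: x=[6.2875 10.6722 15.0404] v=[0.4319 -2.3077 1.8758]
Step 5: x=[6.3493 10.2100 15.4408] v=[0.3088 -2.3110 2.0022]
Step 6: x=[6.3655 9.8026 15.8320] v=[0.0809 -2.0370 1.9560]
Step 7: x=[6.3192 9.4989 16.1820] v=[-0.2317 -1.5185 1.7501]

Answer: 6.3192 9.4989 16.1820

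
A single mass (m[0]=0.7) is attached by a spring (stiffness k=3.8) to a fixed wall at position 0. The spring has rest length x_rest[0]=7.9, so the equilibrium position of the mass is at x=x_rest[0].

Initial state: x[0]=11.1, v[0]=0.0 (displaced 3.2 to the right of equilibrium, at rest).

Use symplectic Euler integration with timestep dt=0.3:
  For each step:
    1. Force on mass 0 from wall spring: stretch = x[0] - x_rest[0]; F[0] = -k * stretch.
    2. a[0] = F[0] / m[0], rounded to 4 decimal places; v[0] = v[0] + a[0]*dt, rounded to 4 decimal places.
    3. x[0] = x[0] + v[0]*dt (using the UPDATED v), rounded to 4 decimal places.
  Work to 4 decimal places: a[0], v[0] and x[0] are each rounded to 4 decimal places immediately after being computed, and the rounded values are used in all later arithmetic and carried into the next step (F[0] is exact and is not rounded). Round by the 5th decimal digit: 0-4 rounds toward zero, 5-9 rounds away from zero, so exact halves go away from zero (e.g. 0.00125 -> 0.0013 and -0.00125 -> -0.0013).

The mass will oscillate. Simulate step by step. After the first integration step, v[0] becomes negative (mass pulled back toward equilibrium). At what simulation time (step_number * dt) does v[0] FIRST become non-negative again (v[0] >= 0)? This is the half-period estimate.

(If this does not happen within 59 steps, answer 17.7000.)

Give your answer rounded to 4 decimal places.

Step 0: x=[11.1000] v=[0.0000]
Step 1: x=[9.5366] v=[-5.2114]
Step 2: x=[7.1736] v=[-7.8767]
Step 3: x=[5.1655] v=[-6.6937]
Step 4: x=[4.4934] v=[-2.2404]
Step 5: x=[5.4857] v=[3.3075]
First v>=0 after going negative at step 5, time=1.5000

Answer: 1.5000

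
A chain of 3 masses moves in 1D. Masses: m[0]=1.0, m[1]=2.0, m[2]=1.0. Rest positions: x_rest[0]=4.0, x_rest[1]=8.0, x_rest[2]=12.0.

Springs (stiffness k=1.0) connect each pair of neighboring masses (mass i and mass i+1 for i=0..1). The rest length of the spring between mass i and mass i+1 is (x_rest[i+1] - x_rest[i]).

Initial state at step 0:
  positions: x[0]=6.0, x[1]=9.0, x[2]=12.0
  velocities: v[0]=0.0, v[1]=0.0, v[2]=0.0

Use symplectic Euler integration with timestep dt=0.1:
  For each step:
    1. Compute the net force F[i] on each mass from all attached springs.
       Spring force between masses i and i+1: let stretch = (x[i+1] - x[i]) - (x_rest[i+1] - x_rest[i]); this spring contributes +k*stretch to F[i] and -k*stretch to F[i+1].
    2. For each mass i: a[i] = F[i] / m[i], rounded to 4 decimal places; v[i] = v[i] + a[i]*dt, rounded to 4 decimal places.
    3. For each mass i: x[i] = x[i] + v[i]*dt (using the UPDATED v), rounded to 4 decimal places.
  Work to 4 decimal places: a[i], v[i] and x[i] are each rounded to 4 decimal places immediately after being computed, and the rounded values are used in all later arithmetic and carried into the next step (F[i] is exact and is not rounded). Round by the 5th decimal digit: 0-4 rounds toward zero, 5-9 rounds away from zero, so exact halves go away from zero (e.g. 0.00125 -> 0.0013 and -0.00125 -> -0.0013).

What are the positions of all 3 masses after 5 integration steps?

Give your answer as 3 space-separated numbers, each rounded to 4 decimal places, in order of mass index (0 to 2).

Step 0: x=[6.0000 9.0000 12.0000] v=[0.0000 0.0000 0.0000]
Step 1: x=[5.9900 9.0000 12.0100] v=[-0.1000 0.0000 0.1000]
Step 2: x=[5.9701 9.0000 12.0299] v=[-0.1990 0.0000 0.1990]
Step 3: x=[5.9405 9.0000 12.0595] v=[-0.2960 0.0000 0.2960]
Step 4: x=[5.9015 9.0000 12.0985] v=[-0.3901 0.0000 0.3901]
Step 5: x=[5.8535 9.0000 12.1465] v=[-0.4803 0.0000 0.4803]

Answer: 5.8535 9.0000 12.1465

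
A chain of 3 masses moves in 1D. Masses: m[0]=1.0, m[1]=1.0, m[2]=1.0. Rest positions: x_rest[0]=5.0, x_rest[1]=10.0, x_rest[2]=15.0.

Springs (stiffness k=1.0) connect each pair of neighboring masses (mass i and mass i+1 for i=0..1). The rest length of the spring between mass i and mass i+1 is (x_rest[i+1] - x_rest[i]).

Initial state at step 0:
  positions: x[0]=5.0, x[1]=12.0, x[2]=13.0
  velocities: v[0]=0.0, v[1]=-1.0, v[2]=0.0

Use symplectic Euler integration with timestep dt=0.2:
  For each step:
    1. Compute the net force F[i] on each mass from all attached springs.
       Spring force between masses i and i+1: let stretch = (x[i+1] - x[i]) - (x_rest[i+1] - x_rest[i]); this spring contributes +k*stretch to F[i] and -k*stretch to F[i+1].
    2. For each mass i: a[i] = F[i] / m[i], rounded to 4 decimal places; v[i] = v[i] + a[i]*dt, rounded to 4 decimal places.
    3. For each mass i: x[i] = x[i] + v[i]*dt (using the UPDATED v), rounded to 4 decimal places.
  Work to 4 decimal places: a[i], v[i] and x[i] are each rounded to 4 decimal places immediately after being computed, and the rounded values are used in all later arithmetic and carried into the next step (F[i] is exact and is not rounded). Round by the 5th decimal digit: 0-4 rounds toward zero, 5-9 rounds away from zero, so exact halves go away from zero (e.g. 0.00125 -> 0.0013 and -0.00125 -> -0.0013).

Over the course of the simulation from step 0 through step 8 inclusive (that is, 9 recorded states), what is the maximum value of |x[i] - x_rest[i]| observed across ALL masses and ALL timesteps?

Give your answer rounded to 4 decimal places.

Step 0: x=[5.0000 12.0000 13.0000] v=[0.0000 -1.0000 0.0000]
Step 1: x=[5.0800 11.5600 13.1600] v=[0.4000 -2.2000 0.8000]
Step 2: x=[5.2192 10.9248 13.4560] v=[0.6960 -3.1760 1.4800]
Step 3: x=[5.3866 10.1626 13.8508] v=[0.8371 -3.8109 1.9738]
Step 4: x=[5.5451 9.3569 14.2980] v=[0.7923 -4.0285 2.2362]
Step 5: x=[5.6560 8.5964 14.7476] v=[0.5547 -3.8026 2.2480]
Step 6: x=[5.6846 7.9643 15.1512] v=[0.1428 -3.1604 2.0178]
Step 7: x=[5.6043 7.5285 15.4673] v=[-0.4013 -2.1790 1.5804]
Step 8: x=[5.4010 7.3333 15.6658] v=[-1.0165 -0.9761 0.9926]
Max displacement = 2.6667

Answer: 2.6667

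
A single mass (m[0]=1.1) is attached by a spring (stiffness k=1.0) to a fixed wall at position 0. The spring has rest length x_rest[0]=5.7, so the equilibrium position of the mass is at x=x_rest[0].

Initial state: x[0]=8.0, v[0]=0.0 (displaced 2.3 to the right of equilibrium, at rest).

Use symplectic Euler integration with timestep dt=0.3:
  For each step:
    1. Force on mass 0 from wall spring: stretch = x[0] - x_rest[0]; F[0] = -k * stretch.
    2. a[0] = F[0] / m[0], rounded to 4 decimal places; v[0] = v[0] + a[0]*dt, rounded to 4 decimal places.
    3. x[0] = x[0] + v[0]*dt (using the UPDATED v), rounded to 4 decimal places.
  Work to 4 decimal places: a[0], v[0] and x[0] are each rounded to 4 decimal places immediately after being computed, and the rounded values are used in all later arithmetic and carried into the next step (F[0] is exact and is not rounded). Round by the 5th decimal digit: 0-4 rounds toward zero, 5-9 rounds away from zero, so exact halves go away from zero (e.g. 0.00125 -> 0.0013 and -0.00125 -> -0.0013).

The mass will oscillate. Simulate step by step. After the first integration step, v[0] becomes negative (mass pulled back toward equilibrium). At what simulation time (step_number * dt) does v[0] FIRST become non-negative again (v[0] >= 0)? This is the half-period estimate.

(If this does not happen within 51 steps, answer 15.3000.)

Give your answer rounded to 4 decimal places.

Step 0: x=[8.0000] v=[0.0000]
Step 1: x=[7.8118] v=[-0.6273]
Step 2: x=[7.4508] v=[-1.2032]
Step 3: x=[6.9466] v=[-1.6807]
Step 4: x=[6.3404] v=[-2.0207]
Step 5: x=[5.6818] v=[-2.1954]
Step 6: x=[5.0247] v=[-2.1905]
Step 7: x=[4.4228] v=[-2.0063]
Step 8: x=[3.9254] v=[-1.6580]
Step 9: x=[3.5732] v=[-1.1740]
Step 10: x=[3.3950] v=[-0.5940]
Step 11: x=[3.4054] v=[0.0347]
First v>=0 after going negative at step 11, time=3.3000

Answer: 3.3000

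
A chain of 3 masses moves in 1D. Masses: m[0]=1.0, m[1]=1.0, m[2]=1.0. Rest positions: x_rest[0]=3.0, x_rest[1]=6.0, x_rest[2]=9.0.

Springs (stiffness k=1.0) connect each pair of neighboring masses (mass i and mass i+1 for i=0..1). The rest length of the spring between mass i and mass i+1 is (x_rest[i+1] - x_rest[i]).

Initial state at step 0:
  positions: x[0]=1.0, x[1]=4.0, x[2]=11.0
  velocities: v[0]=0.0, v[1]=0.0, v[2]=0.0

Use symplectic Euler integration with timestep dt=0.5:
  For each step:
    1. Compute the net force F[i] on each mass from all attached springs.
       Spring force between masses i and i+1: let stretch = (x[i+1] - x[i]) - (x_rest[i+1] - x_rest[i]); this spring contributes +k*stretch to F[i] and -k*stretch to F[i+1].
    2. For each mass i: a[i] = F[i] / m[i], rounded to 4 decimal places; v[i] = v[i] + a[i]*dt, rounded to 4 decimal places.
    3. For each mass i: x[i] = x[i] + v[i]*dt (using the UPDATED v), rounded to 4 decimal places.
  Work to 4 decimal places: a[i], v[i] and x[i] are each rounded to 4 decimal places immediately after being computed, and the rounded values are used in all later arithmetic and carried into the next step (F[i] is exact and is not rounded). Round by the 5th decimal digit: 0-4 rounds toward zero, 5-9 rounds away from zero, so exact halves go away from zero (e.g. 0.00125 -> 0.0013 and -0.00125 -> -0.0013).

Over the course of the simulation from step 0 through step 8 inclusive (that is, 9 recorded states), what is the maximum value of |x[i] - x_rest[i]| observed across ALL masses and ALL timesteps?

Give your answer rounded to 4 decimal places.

Step 0: x=[1.0000 4.0000 11.0000] v=[0.0000 0.0000 0.0000]
Step 1: x=[1.0000 5.0000 10.0000] v=[0.0000 2.0000 -2.0000]
Step 2: x=[1.2500 6.2500 8.5000] v=[0.5000 2.5000 -3.0000]
Step 3: x=[2.0000 6.8125 7.1875] v=[1.5000 1.1250 -2.6250]
Step 4: x=[3.2032 6.2656 6.5313] v=[2.4063 -1.0938 -1.3125]
Step 5: x=[4.4220 5.0195 6.5587] v=[2.4375 -2.4922 0.0547]
Step 6: x=[5.0402 4.0088 6.9513] v=[1.2363 -2.0214 0.7851]
Step 7: x=[4.6505 3.9916 7.3583] v=[-0.7794 -0.0345 0.8139]
Step 8: x=[3.3461 4.9808 7.6736] v=[-2.6089 1.9783 0.6306]
Max displacement = 2.4687

Answer: 2.4687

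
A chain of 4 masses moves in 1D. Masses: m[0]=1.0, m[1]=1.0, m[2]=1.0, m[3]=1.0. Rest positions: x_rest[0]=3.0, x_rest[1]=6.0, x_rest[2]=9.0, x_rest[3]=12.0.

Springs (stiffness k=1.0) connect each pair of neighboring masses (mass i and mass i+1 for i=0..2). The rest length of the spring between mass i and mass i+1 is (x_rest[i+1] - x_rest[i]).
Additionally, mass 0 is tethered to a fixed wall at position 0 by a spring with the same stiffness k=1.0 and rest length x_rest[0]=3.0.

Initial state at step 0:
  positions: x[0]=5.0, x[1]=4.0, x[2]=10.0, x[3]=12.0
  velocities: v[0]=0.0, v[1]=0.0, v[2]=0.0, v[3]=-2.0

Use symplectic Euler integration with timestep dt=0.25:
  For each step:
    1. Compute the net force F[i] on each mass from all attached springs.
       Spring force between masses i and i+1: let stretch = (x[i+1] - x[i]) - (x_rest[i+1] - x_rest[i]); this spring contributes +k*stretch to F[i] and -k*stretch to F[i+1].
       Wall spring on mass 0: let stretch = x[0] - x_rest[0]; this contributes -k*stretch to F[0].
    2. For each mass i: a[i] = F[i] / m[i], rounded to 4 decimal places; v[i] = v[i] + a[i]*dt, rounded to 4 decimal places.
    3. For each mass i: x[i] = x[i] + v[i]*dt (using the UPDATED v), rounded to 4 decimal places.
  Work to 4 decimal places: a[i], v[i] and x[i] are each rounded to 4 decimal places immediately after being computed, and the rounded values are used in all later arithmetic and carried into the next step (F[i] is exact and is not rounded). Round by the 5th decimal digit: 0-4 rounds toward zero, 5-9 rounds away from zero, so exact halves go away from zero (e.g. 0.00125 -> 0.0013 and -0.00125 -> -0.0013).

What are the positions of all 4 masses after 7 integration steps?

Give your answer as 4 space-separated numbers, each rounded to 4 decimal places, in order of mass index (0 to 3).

Step 0: x=[5.0000 4.0000 10.0000 12.0000] v=[0.0000 0.0000 0.0000 -2.0000]
Step 1: x=[4.6250 4.4375 9.7500 11.5625] v=[-1.5000 1.7500 -1.0000 -1.7500]
Step 2: x=[3.9492 5.2188 9.2813 11.1992] v=[-2.7031 3.1250 -1.8750 -1.4531]
Step 3: x=[3.1060 6.1746 8.6785 10.9036] v=[-3.3730 3.8232 -2.4112 -1.1826]
Step 4: x=[2.2604 7.0951 8.0583 10.6564] v=[-3.3824 3.6820 -2.4809 -0.9889]
Step 5: x=[1.5757 7.7736 7.5403 10.4343] v=[-2.7388 2.7141 -2.0722 -0.8884]
Step 6: x=[1.1799 8.0502 7.2177 10.2188] v=[-1.5833 1.1063 -1.2904 -0.8619]
Step 7: x=[1.1397 7.8454 7.1347 10.0033] v=[-0.1607 -0.8194 -0.3320 -0.8622]

Answer: 1.1397 7.8454 7.1347 10.0033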